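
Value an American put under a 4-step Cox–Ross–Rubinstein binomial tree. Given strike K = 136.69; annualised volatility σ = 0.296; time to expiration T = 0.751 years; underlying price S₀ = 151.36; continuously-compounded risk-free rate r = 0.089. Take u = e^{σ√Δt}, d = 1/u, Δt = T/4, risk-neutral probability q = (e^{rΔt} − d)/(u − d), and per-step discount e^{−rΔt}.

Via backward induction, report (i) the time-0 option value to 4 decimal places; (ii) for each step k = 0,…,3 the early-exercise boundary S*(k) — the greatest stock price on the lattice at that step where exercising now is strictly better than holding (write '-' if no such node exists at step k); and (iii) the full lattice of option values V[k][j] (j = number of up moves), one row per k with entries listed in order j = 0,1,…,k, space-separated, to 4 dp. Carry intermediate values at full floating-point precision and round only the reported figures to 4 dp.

price = 6.2270
boundary = - - - 103.0165
tree:
6.2270
11.4111 1.8904
20.1607 4.1204 0.0000
33.6735 8.9812 0.0000 0.0000
46.0739 19.5761 0.0000 0.0000 0.0000

Δt=0.18775, u=1.13685, d=0.87963, q=0.53349, disc=e^(-rΔt)=0.98343
k=4 terminal: V=max(K-S,0) → 46.0739 19.5761 0.0000 0.0000 0.0000
k=3: j=0 S=103.0165 intr=33.6735 cont=31.4084 V=33.6735[EX]; j=1 S=133.1404 intr=3.5496 cont=8.9812 V=8.9812[hold]; j=2 S=172.0729 intr=0.0000 cont=0.0000 V=0.0000[hold]; j=3 S=222.3900 intr=0.0000 cont=0.0000 V=0.0000[hold]  S*(3)=103.0165
k=2: j=0 S=117.1139 intr=19.5761 cont=20.1607 V=20.1607[hold]; j=1 S=151.3600 intr=0.0000 cont=4.1204 V=4.1204[hold]; j=2 S=195.6203 intr=0.0000 cont=0.0000 V=0.0000[hold]  S*(2)=-
k=1: j=0 S=133.1404 intr=3.5496 cont=11.4111 V=11.4111[hold]; j=1 S=172.0729 intr=0.0000 cont=1.8904 V=1.8904[hold]  S*(1)=-
k=0: j=0 S=151.3600 intr=0.0000 cont=6.2270 V=6.2270[hold]  S*(0)=-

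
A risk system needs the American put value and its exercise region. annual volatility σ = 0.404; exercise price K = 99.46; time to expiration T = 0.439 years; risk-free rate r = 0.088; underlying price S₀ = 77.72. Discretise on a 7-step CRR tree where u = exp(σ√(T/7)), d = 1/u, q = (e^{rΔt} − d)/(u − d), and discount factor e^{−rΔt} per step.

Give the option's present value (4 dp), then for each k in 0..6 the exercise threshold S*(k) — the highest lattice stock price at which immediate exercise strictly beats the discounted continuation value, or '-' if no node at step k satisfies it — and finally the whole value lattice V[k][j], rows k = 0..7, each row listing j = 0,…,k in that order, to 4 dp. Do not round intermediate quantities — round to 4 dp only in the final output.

price = 22.4027
boundary = - 70.2415 63.4826 70.2415 77.7200 70.2415 77.7200
tree:
22.4027
29.2185 15.8891
35.9774 21.9961 10.0066
42.0859 29.2185 15.0746 5.0900
47.6066 35.9774 21.7400 8.6293 1.6354
52.5961 42.0859 29.2185 14.0956 3.3024 0.0000
57.1055 47.6066 35.9774 21.7400 6.6684 0.0000 0.0000
61.1810 52.5961 42.0859 29.2185 13.4653 0.0000 0.0000 0.0000

params: Δt=0.06271 u=1.10647 d=0.90378 q=0.50203 e^(-rΔt)=0.99450
t_7 payoffs: 61.1810 52.5961 42.0859 29.2185 13.4653 0.0000 0.0000 0.0000
t_6: node(6,0) S=42.3545 payoff=57.1055 vs cont=56.5581 → 57.1055 [stop]  node(6,1) S=51.8534 payoff=47.6066 vs cont=47.0592 → 47.6066 [stop]  node(6,2) S=63.4826 payoff=35.9774 vs cont=35.4300 → 35.9774 [stop]  node(6,3) S=77.7200 payoff=21.7400 vs cont=21.1926 → 21.7400 [stop]  node(6,4) S=95.1504 payoff=4.3096 vs cont=6.6684 → 6.6684 [wait]  node(6,5) S=116.4899 payoff=0.0000 vs cont=0.0000 → 0.0000 [wait]  node(6,6) S=142.6153 payoff=0.0000 vs cont=0.0000 → 0.0000 [wait]  ⇒ S*(6)=77.7200
t_5: node(5,0) S=46.8639 payoff=52.5961 vs cont=52.0487 → 52.5961 [stop]  node(5,1) S=57.3741 payoff=42.0859 vs cont=41.5385 → 42.0859 [stop]  node(5,2) S=70.2415 payoff=29.2185 vs cont=28.6711 → 29.2185 [stop]  node(5,3) S=85.9947 payoff=13.4653 vs cont=14.0956 → 14.0956 [wait]  node(5,4) S=105.2809 payoff=0.0000 vs cont=3.3024 → 3.3024 [wait]  node(5,5) S=128.8924 payoff=0.0000 vs cont=0.0000 → 0.0000 [wait]  ⇒ S*(5)=70.2415
t_4: node(4,0) S=51.8534 payoff=47.6066 vs cont=47.0592 → 47.6066 [stop]  node(4,1) S=63.4826 payoff=35.9774 vs cont=35.4300 → 35.9774 [stop]  node(4,2) S=77.7200 payoff=21.7400 vs cont=21.5073 → 21.7400 [stop]  node(4,3) S=95.1504 payoff=4.3096 vs cont=8.6293 → 8.6293 [wait]  node(4,4) S=116.4899 payoff=0.0000 vs cont=1.6354 → 1.6354 [wait]  ⇒ S*(4)=77.7200
t_3: node(3,0) S=57.3741 payoff=42.0859 vs cont=41.5385 → 42.0859 [stop]  node(3,1) S=70.2415 payoff=29.2185 vs cont=28.6711 → 29.2185 [stop]  node(3,2) S=85.9947 payoff=13.4653 vs cont=15.0746 → 15.0746 [wait]  node(3,3) S=105.2809 payoff=0.0000 vs cont=5.0900 → 5.0900 [wait]  ⇒ S*(3)=70.2415
t_2: node(2,0) S=63.4826 payoff=35.9774 vs cont=35.4300 → 35.9774 [stop]  node(2,1) S=77.7200 payoff=21.7400 vs cont=21.9961 → 21.9961 [wait]  node(2,2) S=95.1504 payoff=4.3096 vs cont=10.0066 → 10.0066 [wait]  ⇒ S*(2)=63.4826
t_1: node(1,0) S=70.2415 payoff=29.2185 vs cont=28.7989 → 29.2185 [stop]  node(1,1) S=85.9947 payoff=13.4653 vs cont=15.8891 → 15.8891 [wait]  ⇒ S*(1)=70.2415
t_0: node(0,0) S=77.7200 payoff=21.7400 vs cont=22.4027 → 22.4027 [wait]  ⇒ S*(0)=-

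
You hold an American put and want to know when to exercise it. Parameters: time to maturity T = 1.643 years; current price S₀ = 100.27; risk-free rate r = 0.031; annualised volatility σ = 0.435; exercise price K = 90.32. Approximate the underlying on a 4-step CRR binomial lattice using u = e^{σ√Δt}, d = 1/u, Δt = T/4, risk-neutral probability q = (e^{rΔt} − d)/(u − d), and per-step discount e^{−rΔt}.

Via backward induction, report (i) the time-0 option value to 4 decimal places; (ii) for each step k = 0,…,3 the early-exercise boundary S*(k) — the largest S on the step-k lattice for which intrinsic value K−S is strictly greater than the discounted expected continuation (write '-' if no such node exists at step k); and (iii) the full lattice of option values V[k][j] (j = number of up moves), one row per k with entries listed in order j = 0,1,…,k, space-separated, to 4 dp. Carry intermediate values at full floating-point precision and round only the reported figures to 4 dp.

price = 14.3123
boundary = - - - 43.4450
tree:
14.3123
22.2314 5.1714
33.2461 9.5829 0.0000
46.8750 17.7577 0.0000 0.0000
57.4453 32.9062 0.0000 0.0000 0.0000

params: Δt=0.41075 u=1.32153 d=0.75670 q=0.45344 e^(-rΔt)=0.98735
t_4 payoffs: 57.4453 32.9062 0.0000 0.0000 0.0000
t_3: node(3,0) S=43.4450 payoff=46.8750 vs cont=45.7323 → 46.8750 [stop]  node(3,1) S=75.8741 payoff=14.4459 vs cont=17.7577 → 17.7577 [wait]  node(3,2) S=132.5099 payoff=0.0000 vs cont=0.0000 → 0.0000 [wait]  node(3,3) S=231.4209 payoff=0.0000 vs cont=0.0000 → 0.0000 [wait]  ⇒ S*(3)=43.4450
t_2: node(2,0) S=57.4138 payoff=32.9062 vs cont=33.2461 → 33.2461 [wait]  node(2,1) S=100.2700 payoff=0.0000 vs cont=9.5829 → 9.5829 [wait]  node(2,2) S=175.1158 payoff=0.0000 vs cont=0.0000 → 0.0000 [wait]  ⇒ S*(2)=-
t_1: node(1,0) S=75.8741 payoff=14.4459 vs cont=22.2314 → 22.2314 [wait]  node(1,1) S=132.5099 payoff=0.0000 vs cont=5.1714 → 5.1714 [wait]  ⇒ S*(1)=-
t_0: node(0,0) S=100.2700 payoff=0.0000 vs cont=14.3123 → 14.3123 [wait]  ⇒ S*(0)=-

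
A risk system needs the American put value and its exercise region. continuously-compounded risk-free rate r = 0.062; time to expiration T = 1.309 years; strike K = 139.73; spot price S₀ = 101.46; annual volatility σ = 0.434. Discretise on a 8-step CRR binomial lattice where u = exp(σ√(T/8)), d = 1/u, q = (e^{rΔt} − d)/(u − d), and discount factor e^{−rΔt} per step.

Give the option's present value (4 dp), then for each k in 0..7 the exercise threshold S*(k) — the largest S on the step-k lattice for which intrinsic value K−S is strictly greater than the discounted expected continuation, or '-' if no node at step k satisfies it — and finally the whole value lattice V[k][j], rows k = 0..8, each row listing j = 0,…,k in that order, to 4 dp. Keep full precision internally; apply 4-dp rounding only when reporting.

Δt=0.16362  u=1.19191  d=0.83899  q=0.48512  discount=0.98991
step 8 (expiry): payoffs max(K−S,0) = 114.8212 104.3435 89.4583 68.3117 38.2700 0.0000 0.0000 0.0000 0.0000
step 7: (k=7,j=0): S=29.6890, (K−S)⁺=110.0410, hold=108.6307 ⇒ V=110.0410 exercise | (k=7,j=1): S=42.1775, (K−S)⁺=97.5525, hold=96.1421 ⇒ V=97.5525 exercise | (k=7,j=2): S=59.9193, (K−S)⁺=79.8107, hold=78.4004 ⇒ V=79.8107 exercise | (k=7,j=3): S=85.1240, (K−S)⁺=54.6060, hold=53.1956 ⇒ V=54.6060 exercise | (k=7,j=4): S=120.9310, (K−S)⁺=18.7990, hold=19.5058 ⇒ V=19.5058 continue | (k=7,j=5): S=171.8000, (K−S)⁺=0.0000, hold=0.0000 ⇒ V=0.0000 continue | (k=7,j=6): S=244.0669, (K−S)⁺=0.0000, hold=0.0000 ⇒ V=0.0000 continue | (k=7,j=7): S=346.7325, (K−S)⁺=0.0000, hold=0.0000 ⇒ V=0.0000 continue  boundary S*=85.1240
step 6: (k=6,j=0): S=35.3865, (K−S)⁺=104.3435, hold=102.9331 ⇒ V=104.3435 exercise | (k=6,j=1): S=50.2717, (K−S)⁺=89.4583, hold=88.0479 ⇒ V=89.4583 exercise | (k=6,j=2): S=71.4183, (K−S)⁺=68.3117, hold=66.9014 ⇒ V=68.3117 exercise | (k=6,j=3): S=101.4600, (K−S)⁺=38.2700, hold=37.1990 ⇒ V=38.2700 exercise | (k=6,j=4): S=144.1387, (K−S)⁺=0.0000, hold=9.9418 ⇒ V=9.9418 continue | (k=6,j=5): S=204.7699, (K−S)⁺=0.0000, hold=0.0000 ⇒ V=0.0000 continue | (k=6,j=6): S=290.9053, (K−S)⁺=0.0000, hold=0.0000 ⇒ V=0.0000 continue  boundary S*=101.4600
step 5: (k=5,j=0): S=42.1775, (K−S)⁺=97.5525, hold=96.1421 ⇒ V=97.5525 exercise | (k=5,j=1): S=59.9193, (K−S)⁺=79.8107, hold=78.4004 ⇒ V=79.8107 exercise | (k=5,j=2): S=85.1240, (K−S)⁺=54.6060, hold=53.1956 ⇒ V=54.6060 exercise | (k=5,j=3): S=120.9310, (K−S)⁺=18.7990, hold=24.2800 ⇒ V=24.2800 continue | (k=5,j=4): S=171.8000, (K−S)⁺=0.0000, hold=5.0672 ⇒ V=5.0672 continue | (k=5,j=5): S=244.0669, (K−S)⁺=0.0000, hold=0.0000 ⇒ V=0.0000 continue  boundary S*=85.1240
step 4: (k=4,j=0): S=50.2717, (K−S)⁺=89.4583, hold=88.0479 ⇒ V=89.4583 exercise | (k=4,j=1): S=71.4183, (K−S)⁺=68.3117, hold=66.9014 ⇒ V=68.3117 exercise | (k=4,j=2): S=101.4600, (K−S)⁺=38.2700, hold=39.4917 ⇒ V=39.4917 continue | (k=4,j=3): S=144.1387, (K−S)⁺=0.0000, hold=14.8086 ⇒ V=14.8086 continue | (k=4,j=4): S=204.7699, (K−S)⁺=0.0000, hold=2.5827 ⇒ V=2.5827 continue  boundary S*=71.4183
step 3: (k=3,j=0): S=59.9193, (K−S)⁺=79.8107, hold=78.4004 ⇒ V=79.8107 exercise | (k=3,j=1): S=85.1240, (K−S)⁺=54.6060, hold=53.7823 ⇒ V=54.6060 exercise | (k=3,j=2): S=120.9310, (K−S)⁺=18.7990, hold=27.2398 ⇒ V=27.2398 continue | (k=3,j=3): S=171.8000, (K−S)⁺=0.0000, hold=8.7880 ⇒ V=8.7880 continue  boundary S*=85.1240
step 2: (k=2,j=0): S=71.4183, (K−S)⁺=68.3117, hold=66.9014 ⇒ V=68.3117 exercise | (k=2,j=1): S=101.4600, (K−S)⁺=38.2700, hold=40.9131 ⇒ V=40.9131 continue | (k=2,j=2): S=144.1387, (K−S)⁺=0.0000, hold=18.1040 ⇒ V=18.1040 continue  boundary S*=71.4183
step 1: (k=1,j=0): S=85.1240, (K−S)⁺=54.6060, hold=54.4649 ⇒ V=54.6060 exercise | (k=1,j=1): S=120.9310, (K−S)⁺=18.7990, hold=29.5468 ⇒ V=29.5468 continue  boundary S*=85.1240
step 0: (k=0,j=0): S=101.4600, (K−S)⁺=38.2700, hold=42.0209 ⇒ V=42.0209 continue  boundary S*=-

price = 42.0209
boundary = - 85.1240 71.4183 85.1240 71.4183 85.1240 101.4600 85.1240
tree:
42.0209
54.6060 29.5468
68.3117 40.9131 18.1040
79.8107 54.6060 27.2398 8.7880
89.4583 68.3117 39.4917 14.8086 2.5827
97.5525 79.8107 54.6060 24.2800 5.0672 0.0000
104.3435 89.4583 68.3117 38.2700 9.9418 0.0000 0.0000
110.0410 97.5525 79.8107 54.6060 19.5058 0.0000 0.0000 0.0000
114.8212 104.3435 89.4583 68.3117 38.2700 0.0000 0.0000 0.0000 0.0000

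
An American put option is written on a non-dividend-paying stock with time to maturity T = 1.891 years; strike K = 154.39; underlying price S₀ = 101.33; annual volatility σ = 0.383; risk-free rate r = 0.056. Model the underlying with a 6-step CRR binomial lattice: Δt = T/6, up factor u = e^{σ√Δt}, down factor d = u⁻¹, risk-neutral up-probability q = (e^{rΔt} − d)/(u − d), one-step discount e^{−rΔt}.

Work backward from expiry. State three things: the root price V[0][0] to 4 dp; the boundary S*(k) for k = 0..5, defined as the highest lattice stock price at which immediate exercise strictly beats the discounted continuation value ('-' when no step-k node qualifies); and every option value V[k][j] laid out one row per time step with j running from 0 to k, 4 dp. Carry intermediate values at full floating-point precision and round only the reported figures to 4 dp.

params: Δt=0.31517 u=1.23988 d=0.80653 q=0.48754 e^(-rΔt)=0.98251
t_6 payoffs: 126.4993 111.5136 88.4759 53.0600 0.0000 0.0000 0.0000
t_5: node(5,0) S=34.5811 payoff=119.8089 vs cont=117.1079 → 119.8089 [stop]  node(5,1) S=53.1617 payoff=101.2283 vs cont=98.5274 → 101.2283 [stop]  node(5,2) S=81.7256 payoff=72.6644 vs cont=69.9634 → 72.6644 [stop]  node(5,3) S=125.6371 payoff=28.7529 vs cont=26.7154 → 28.7529 [stop]  node(5,4) S=193.1424 payoff=0.0000 vs cont=0.0000 → 0.0000 [wait]  node(5,5) S=296.9186 payoff=0.0000 vs cont=0.0000 → 0.0000 [wait]  ⇒ S*(5)=125.6371
t_4: node(4,0) S=42.8764 payoff=111.5136 vs cont=108.8126 → 111.5136 [stop]  node(4,1) S=65.9141 payoff=88.4759 vs cont=85.7749 → 88.4759 [stop]  node(4,2) S=101.3300 payoff=53.0600 vs cont=50.3590 → 53.0600 [stop]  node(4,3) S=155.7750 payoff=0.0000 vs cont=14.4769 → 14.4769 [wait]  node(4,4) S=239.4735 payoff=0.0000 vs cont=0.0000 → 0.0000 [wait]  ⇒ S*(4)=101.3300
t_3: node(3,0) S=53.1617 payoff=101.2283 vs cont=98.5274 → 101.2283 [stop]  node(3,1) S=81.7256 payoff=72.6644 vs cont=69.9634 → 72.6644 [stop]  node(3,2) S=125.6371 payoff=28.7529 vs cont=33.6500 → 33.6500 [wait]  node(3,3) S=193.1424 payoff=0.0000 vs cont=7.2890 → 7.2890 [wait]  ⇒ S*(3)=81.7256
t_2: node(2,0) S=65.9141 payoff=88.4759 vs cont=85.7749 → 88.4759 [stop]  node(2,1) S=101.3300 payoff=53.0600 vs cont=52.7048 → 53.0600 [stop]  node(2,2) S=155.7750 payoff=0.0000 vs cont=20.4341 → 20.4341 [wait]  ⇒ S*(2)=101.3300
t_1: node(1,0) S=81.7256 payoff=72.6644 vs cont=69.9634 → 72.6644 [stop]  node(1,1) S=125.6371 payoff=28.7529 vs cont=36.5035 → 36.5035 [wait]  ⇒ S*(1)=81.7256
t_0: node(0,0) S=101.3300 payoff=53.0600 vs cont=54.0717 → 54.0717 [wait]  ⇒ S*(0)=-

price = 54.0717
boundary = - 81.7256 101.3300 81.7256 101.3300 125.6371
tree:
54.0717
72.6644 36.5035
88.4759 53.0600 20.4341
101.2283 72.6644 33.6500 7.2890
111.5136 88.4759 53.0600 14.4769 0.0000
119.8089 101.2283 72.6644 28.7529 0.0000 0.0000
126.4993 111.5136 88.4759 53.0600 0.0000 0.0000 0.0000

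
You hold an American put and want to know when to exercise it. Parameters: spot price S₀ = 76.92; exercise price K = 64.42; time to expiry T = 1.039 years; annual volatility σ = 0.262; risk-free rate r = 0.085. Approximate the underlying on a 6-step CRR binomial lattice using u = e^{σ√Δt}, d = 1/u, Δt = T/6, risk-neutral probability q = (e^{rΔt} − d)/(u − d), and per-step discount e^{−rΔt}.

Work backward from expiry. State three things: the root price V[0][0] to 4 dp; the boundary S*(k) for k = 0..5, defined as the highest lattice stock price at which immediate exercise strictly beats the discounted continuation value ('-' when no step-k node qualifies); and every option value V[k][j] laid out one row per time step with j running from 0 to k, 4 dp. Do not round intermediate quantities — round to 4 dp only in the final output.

price = 1.7242
boundary = - - - - 49.7325 55.4613
tree:
1.7242
3.0960 0.6060
5.4135 1.2118 0.1079
9.1388 2.3966 0.2384 0.0000
14.6875 4.6749 0.5266 0.0000 0.0000
19.8246 8.9587 1.1633 0.0000 0.0000 0.0000
24.4310 14.6875 2.5700 0.0000 0.0000 0.0000 0.0000

Δt=0.17317  u=1.11519  d=0.89671  q=0.54064  discount=0.98539
step 6 (expiry): payoffs max(K−S,0) = 24.4310 14.6875 2.5700 0.0000 0.0000 0.0000 0.0000
step 5: (k=5,j=0): S=44.5954, (K−S)⁺=19.8246, hold=18.8833 ⇒ V=19.8246 exercise | (k=5,j=1): S=55.4613, (K−S)⁺=8.9587, hold=8.0174 ⇒ V=8.9587 exercise | (k=5,j=2): S=68.9747, (K−S)⁺=0.0000, hold=1.1633 ⇒ V=1.1633 continue | (k=5,j=3): S=85.7806, (K−S)⁺=0.0000, hold=0.0000 ⇒ V=0.0000 continue | (k=5,j=4): S=106.6814, (K−S)⁺=0.0000, hold=0.0000 ⇒ V=0.0000 continue | (k=5,j=5): S=132.6747, (K−S)⁺=0.0000, hold=0.0000 ⇒ V=0.0000 continue  boundary S*=55.4613
step 4: (k=4,j=0): S=49.7325, (K−S)⁺=14.6875, hold=13.7462 ⇒ V=14.6875 exercise | (k=4,j=1): S=61.8500, (K−S)⁺=2.5700, hold=4.6749 ⇒ V=4.6749 continue | (k=4,j=2): S=76.9200, (K−S)⁺=0.0000, hold=0.5266 ⇒ V=0.5266 continue | (k=4,j=3): S=95.6619, (K−S)⁺=0.0000, hold=0.0000 ⇒ V=0.0000 continue | (k=4,j=4): S=118.9702, (K−S)⁺=0.0000, hold=0.0000 ⇒ V=0.0000 continue  boundary S*=49.7325
step 3: (k=3,j=0): S=55.4613, (K−S)⁺=8.9587, hold=9.1388 ⇒ V=9.1388 continue | (k=3,j=1): S=68.9747, (K−S)⁺=0.0000, hold=2.3966 ⇒ V=2.3966 continue | (k=3,j=2): S=85.7806, (K−S)⁺=0.0000, hold=0.2384 ⇒ V=0.2384 continue | (k=3,j=3): S=106.6814, (K−S)⁺=0.0000, hold=0.0000 ⇒ V=0.0000 continue  boundary S*=-
step 2: (k=2,j=0): S=61.8500, (K−S)⁺=2.5700, hold=5.4135 ⇒ V=5.4135 continue | (k=2,j=1): S=76.9200, (K−S)⁺=0.0000, hold=1.2118 ⇒ V=1.2118 continue | (k=2,j=2): S=95.6619, (K−S)⁺=0.0000, hold=0.1079 ⇒ V=0.1079 continue  boundary S*=-
step 1: (k=1,j=0): S=68.9747, (K−S)⁺=0.0000, hold=3.0960 ⇒ V=3.0960 continue | (k=1,j=1): S=85.7806, (K−S)⁺=0.0000, hold=0.6060 ⇒ V=0.6060 continue  boundary S*=-
step 0: (k=0,j=0): S=76.9200, (K−S)⁺=0.0000, hold=1.7242 ⇒ V=1.7242 continue  boundary S*=-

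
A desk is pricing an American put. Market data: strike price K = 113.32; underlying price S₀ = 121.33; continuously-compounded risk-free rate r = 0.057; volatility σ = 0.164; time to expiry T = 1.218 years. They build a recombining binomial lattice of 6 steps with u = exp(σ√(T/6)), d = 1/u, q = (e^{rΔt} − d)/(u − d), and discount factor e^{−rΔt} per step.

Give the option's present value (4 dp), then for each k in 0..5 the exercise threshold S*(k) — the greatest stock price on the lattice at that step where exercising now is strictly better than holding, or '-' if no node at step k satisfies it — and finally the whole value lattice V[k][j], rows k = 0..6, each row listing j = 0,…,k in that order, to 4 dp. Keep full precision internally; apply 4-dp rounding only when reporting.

params: Δt=0.20300 u=1.07669 d=0.92877 q=0.56022 e^(-rΔt)=0.98850
t_6 payoffs: 35.4401 23.0369 8.6584 0.0000 0.0000 0.0000 0.0000
t_5: node(5,0) S=83.8525 payoff=29.4675 vs cont=28.1639 → 29.4675 [stop]  node(5,1) S=97.2068 payoff=16.1132 vs cont=14.8095 → 16.1132 [stop]  node(5,2) S=112.6880 payoff=0.6320 vs cont=3.7640 → 3.7640 [wait]  node(5,3) S=130.6347 payoff=0.0000 vs cont=0.0000 → 0.0000 [wait]  node(5,4) S=151.4397 payoff=0.0000 vs cont=0.0000 → 0.0000 [wait]  node(5,5) S=175.5580 payoff=0.0000 vs cont=0.0000 → 0.0000 [wait]  ⇒ S*(5)=97.2068
t_4: node(4,0) S=90.2831 payoff=23.0369 vs cont=21.7333 → 23.0369 [stop]  node(4,1) S=104.6616 payoff=8.6584 vs cont=9.0892 → 9.0892 [wait]  node(4,2) S=121.3300 payoff=0.0000 vs cont=1.6363 → 1.6363 [wait]  node(4,3) S=140.6530 payoff=0.0000 vs cont=0.0000 → 0.0000 [wait]  node(4,4) S=163.0535 payoff=0.0000 vs cont=0.0000 → 0.0000 [wait]  ⇒ S*(4)=90.2831
t_3: node(3,0) S=97.2068 payoff=16.1132 vs cont=15.0481 → 16.1132 [stop]  node(3,1) S=112.6880 payoff=0.6320 vs cont=4.8574 → 4.8574 [wait]  node(3,2) S=130.6347 payoff=0.0000 vs cont=0.7113 → 0.7113 [wait]  node(3,3) S=151.4397 payoff=0.0000 vs cont=0.0000 → 0.0000 [wait]  ⇒ S*(3)=97.2068
t_2: node(2,0) S=104.6616 payoff=8.6584 vs cont=9.6947 → 9.6947 [wait]  node(2,1) S=121.3300 payoff=0.0000 vs cont=2.5056 → 2.5056 [wait]  node(2,2) S=140.6530 payoff=0.0000 vs cont=0.3092 → 0.3092 [wait]  ⇒ S*(2)=-
t_1: node(1,0) S=112.6880 payoff=0.6320 vs cont=5.6020 → 5.6020 [wait]  node(1,1) S=130.6347 payoff=0.0000 vs cont=1.2605 → 1.2605 [wait]  ⇒ S*(1)=-
t_0: node(0,0) S=121.3300 payoff=0.0000 vs cont=3.1334 → 3.1334 [wait]  ⇒ S*(0)=-

price = 3.1334
boundary = - - - 97.2068 90.2831 97.2068
tree:
3.1334
5.6020 1.2605
9.6947 2.5056 0.3092
16.1132 4.8574 0.7113 0.0000
23.0369 9.0892 1.6363 0.0000 0.0000
29.4675 16.1132 3.7640 0.0000 0.0000 0.0000
35.4401 23.0369 8.6584 0.0000 0.0000 0.0000 0.0000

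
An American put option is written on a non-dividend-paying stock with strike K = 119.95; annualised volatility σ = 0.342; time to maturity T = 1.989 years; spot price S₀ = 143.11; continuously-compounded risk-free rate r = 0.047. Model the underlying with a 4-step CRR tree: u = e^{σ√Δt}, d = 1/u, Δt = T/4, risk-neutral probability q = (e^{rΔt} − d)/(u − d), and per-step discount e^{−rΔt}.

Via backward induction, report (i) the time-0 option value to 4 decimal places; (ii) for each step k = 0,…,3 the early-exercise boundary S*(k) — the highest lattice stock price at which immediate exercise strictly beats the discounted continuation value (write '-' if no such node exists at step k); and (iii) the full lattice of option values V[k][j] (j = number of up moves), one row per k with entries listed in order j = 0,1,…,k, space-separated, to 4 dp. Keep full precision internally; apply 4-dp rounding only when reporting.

price = 11.9464
boundary = - - - 69.4162
tree:
11.9464
20.1452 3.9416
32.7841 7.8889 0.0000
50.5338 15.7894 0.0000 0.0000
65.4089 31.6019 0.0000 0.0000 0.0000

Δt=0.49725  u=1.27273  d=0.78571  q=0.48855  discount=0.97690
step 4 (expiry): payoffs max(K−S,0) = 65.4089 31.6019 0.0000 0.0000 0.0000
step 3: (k=3,j=0): S=69.4162, (K−S)⁺=50.5338, hold=47.7630 ⇒ V=50.5338 exercise | (k=3,j=1): S=112.4433, (K−S)⁺=7.5067, hold=15.7894 ⇒ V=15.7894 continue | (k=3,j=2): S=182.1405, (K−S)⁺=0.0000, hold=0.0000 ⇒ V=0.0000 continue | (k=3,j=3): S=295.0389, (K−S)⁺=0.0000, hold=0.0000 ⇒ V=0.0000 continue  boundary S*=69.4162
step 2: (k=2,j=0): S=88.3481, (K−S)⁺=31.6019, hold=32.7841 ⇒ V=32.7841 continue | (k=2,j=1): S=143.1100, (K−S)⁺=0.0000, hold=7.8889 ⇒ V=7.8889 continue | (k=2,j=2): S=231.8157, (K−S)⁺=0.0000, hold=0.0000 ⇒ V=0.0000 continue  boundary S*=-
step 1: (k=1,j=0): S=112.4433, (K−S)⁺=7.5067, hold=20.1452 ⇒ V=20.1452 continue | (k=1,j=1): S=182.1405, (K−S)⁺=0.0000, hold=3.9416 ⇒ V=3.9416 continue  boundary S*=-
step 0: (k=0,j=0): S=143.1100, (K−S)⁺=0.0000, hold=11.9464 ⇒ V=11.9464 continue  boundary S*=-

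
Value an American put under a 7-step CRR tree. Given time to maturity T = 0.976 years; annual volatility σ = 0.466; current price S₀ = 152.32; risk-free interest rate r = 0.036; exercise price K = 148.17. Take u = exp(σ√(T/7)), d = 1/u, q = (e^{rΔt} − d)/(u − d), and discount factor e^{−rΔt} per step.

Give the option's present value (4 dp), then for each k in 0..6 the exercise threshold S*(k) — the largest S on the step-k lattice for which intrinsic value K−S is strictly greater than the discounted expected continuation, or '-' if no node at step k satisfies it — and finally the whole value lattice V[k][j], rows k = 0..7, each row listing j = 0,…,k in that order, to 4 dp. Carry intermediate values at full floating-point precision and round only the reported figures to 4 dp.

params: Δt=0.13943 u=1.19006 d=0.84029 q=0.47099 e^(-rΔt)=0.99499
t_7 payoffs: 103.1121 84.3569 57.7949 20.1766 0.0000 0.0000 0.0000 0.0000
t_6: node(6,0) S=53.6217 payoff=94.5483 vs cont=93.8065 → 94.5483 [stop]  node(6,1) S=75.9415 payoff=72.2285 vs cont=71.4866 → 72.2285 [stop]  node(6,2) S=107.5519 payoff=40.6181 vs cont=39.8762 → 40.6181 [stop]  node(6,3) S=152.3200 payoff=0.0000 vs cont=10.6201 → 10.6201 [wait]  node(6,4) S=215.7227 payoff=0.0000 vs cont=0.0000 → 0.0000 [wait]  node(6,5) S=305.5165 payoff=0.0000 vs cont=0.0000 → 0.0000 [wait]  node(6,6) S=432.6866 payoff=0.0000 vs cont=0.0000 → 0.0000 [wait]  ⇒ S*(6)=107.5519
t_5: node(5,0) S=63.8131 payoff=84.3569 vs cont=83.6150 → 84.3569 [stop]  node(5,1) S=90.3751 payoff=57.7949 vs cont=57.0531 → 57.7949 [stop]  node(5,2) S=127.9934 payoff=20.1766 vs cont=26.3566 → 26.3566 [wait]  node(5,3) S=181.2702 payoff=0.0000 vs cont=5.5900 → 5.5900 [wait]  node(5,4) S=256.7233 payoff=0.0000 vs cont=0.0000 → 0.0000 [wait]  node(5,5) S=363.5834 payoff=0.0000 vs cont=0.0000 → 0.0000 [wait]  ⇒ S*(5)=90.3751
t_4: node(4,0) S=75.9415 payoff=72.2285 vs cont=71.4866 → 72.2285 [stop]  node(4,1) S=107.5519 payoff=40.6181 vs cont=42.7724 → 42.7724 [wait]  node(4,2) S=152.3200 payoff=0.0000 vs cont=16.4926 → 16.4926 [wait]  node(4,3) S=215.7227 payoff=0.0000 vs cont=2.9423 → 2.9423 [wait]  node(4,4) S=305.5165 payoff=0.0000 vs cont=0.0000 → 0.0000 [wait]  ⇒ S*(4)=75.9415
t_3: node(3,0) S=90.3751 payoff=57.7949 vs cont=58.0626 → 58.0626 [wait]  node(3,1) S=127.9934 payoff=20.1766 vs cont=30.2426 → 30.2426 [wait]  node(3,2) S=181.2702 payoff=0.0000 vs cont=10.0599 → 10.0599 [wait]  node(3,3) S=256.7233 payoff=0.0000 vs cont=1.5487 → 1.5487 [wait]  ⇒ S*(3)=-
t_2: node(2,0) S=107.5519 payoff=40.6181 vs cont=44.7344 → 44.7344 [wait]  node(2,1) S=152.3200 payoff=0.0000 vs cont=20.6328 → 20.6328 [wait]  node(2,2) S=215.7227 payoff=0.0000 vs cont=6.0209 → 6.0209 [wait]  ⇒ S*(2)=-
t_1: node(1,0) S=127.9934 payoff=20.1766 vs cont=33.2155 → 33.2155 [wait]  node(1,1) S=181.2702 payoff=0.0000 vs cont=13.6818 → 13.6818 [wait]  ⇒ S*(1)=-
t_0: node(0,0) S=152.3200 payoff=0.0000 vs cont=23.8950 → 23.8950 [wait]  ⇒ S*(0)=-

price = 23.8950
boundary = - - - - 75.9415 90.3751 107.5519
tree:
23.8950
33.2155 13.6818
44.7344 20.6328 6.0209
58.0626 30.2426 10.0599 1.5487
72.2285 42.7724 16.4926 2.9423 0.0000
84.3569 57.7949 26.3566 5.5900 0.0000 0.0000
94.5483 72.2285 40.6181 10.6201 0.0000 0.0000 0.0000
103.1121 84.3569 57.7949 20.1766 0.0000 0.0000 0.0000 0.0000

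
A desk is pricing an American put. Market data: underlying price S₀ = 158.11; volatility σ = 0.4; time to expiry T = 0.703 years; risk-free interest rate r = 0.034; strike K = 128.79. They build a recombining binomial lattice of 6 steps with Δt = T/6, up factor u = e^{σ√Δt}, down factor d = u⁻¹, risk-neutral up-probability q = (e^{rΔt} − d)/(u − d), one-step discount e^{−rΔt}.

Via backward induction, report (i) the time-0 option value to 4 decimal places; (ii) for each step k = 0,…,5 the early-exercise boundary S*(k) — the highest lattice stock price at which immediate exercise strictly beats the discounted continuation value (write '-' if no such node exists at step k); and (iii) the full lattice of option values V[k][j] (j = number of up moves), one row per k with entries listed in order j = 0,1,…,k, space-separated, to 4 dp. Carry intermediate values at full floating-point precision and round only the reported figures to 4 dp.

params: Δt=0.11717 u=1.14673 d=0.87204 q=0.48035 e^(-rΔt)=0.99602
t_6 payoffs: 59.2585 37.3560 8.5543 0.0000 0.0000 0.0000 0.0000
t_5: node(5,0) S=79.7342 payoff=49.0558 vs cont=48.5438 → 49.0558 [stop]  node(5,1) S=104.8505 payoff=23.9395 vs cont=23.4275 → 23.9395 [stop]  node(5,2) S=137.8785 payoff=0.0000 vs cont=4.4275 → 4.4275 [wait]  node(5,3) S=181.3102 payoff=0.0000 vs cont=0.0000 → 0.0000 [wait]  node(5,4) S=238.4230 payoff=0.0000 vs cont=0.0000 → 0.0000 [wait]  node(5,5) S=313.5263 payoff=0.0000 vs cont=0.0000 → 0.0000 [wait]  ⇒ S*(5)=104.8505
t_4: node(4,0) S=91.4340 payoff=37.3560 vs cont=36.8440 → 37.3560 [stop]  node(4,1) S=120.2357 payoff=8.5543 vs cont=14.5089 → 14.5089 [wait]  node(4,2) S=158.1100 payoff=0.0000 vs cont=2.2916 → 2.2916 [wait]  node(4,3) S=207.9147 payoff=0.0000 vs cont=0.0000 → 0.0000 [wait]  node(4,4) S=273.4079 payoff=0.0000 vs cont=0.0000 → 0.0000 [wait]  ⇒ S*(4)=91.4340
t_3: node(3,0) S=104.8505 payoff=23.9395 vs cont=26.2764 → 26.2764 [wait]  node(3,1) S=137.8785 payoff=0.0000 vs cont=8.6059 → 8.6059 [wait]  node(3,2) S=181.3102 payoff=0.0000 vs cont=1.1861 → 1.1861 [wait]  node(3,3) S=238.4230 payoff=0.0000 vs cont=0.0000 → 0.0000 [wait]  ⇒ S*(3)=-
t_2: node(2,0) S=120.2357 payoff=8.5543 vs cont=17.7176 → 17.7176 [wait]  node(2,1) S=158.1100 payoff=0.0000 vs cont=5.0217 → 5.0217 [wait]  node(2,2) S=207.9147 payoff=0.0000 vs cont=0.6139 → 0.6139 [wait]  ⇒ S*(2)=-
t_1: node(1,0) S=137.8785 payoff=0.0000 vs cont=11.5729 → 11.5729 [wait]  node(1,1) S=181.3102 payoff=0.0000 vs cont=2.8928 → 2.8928 [wait]  ⇒ S*(1)=-
t_0: node(0,0) S=158.1100 payoff=0.0000 vs cont=7.3739 → 7.3739 [wait]  ⇒ S*(0)=-

price = 7.3739
boundary = - - - - 91.4340 104.8505
tree:
7.3739
11.5729 2.8928
17.7176 5.0217 0.6139
26.2764 8.6059 1.1861 0.0000
37.3560 14.5089 2.2916 0.0000 0.0000
49.0558 23.9395 4.4275 0.0000 0.0000 0.0000
59.2585 37.3560 8.5543 0.0000 0.0000 0.0000 0.0000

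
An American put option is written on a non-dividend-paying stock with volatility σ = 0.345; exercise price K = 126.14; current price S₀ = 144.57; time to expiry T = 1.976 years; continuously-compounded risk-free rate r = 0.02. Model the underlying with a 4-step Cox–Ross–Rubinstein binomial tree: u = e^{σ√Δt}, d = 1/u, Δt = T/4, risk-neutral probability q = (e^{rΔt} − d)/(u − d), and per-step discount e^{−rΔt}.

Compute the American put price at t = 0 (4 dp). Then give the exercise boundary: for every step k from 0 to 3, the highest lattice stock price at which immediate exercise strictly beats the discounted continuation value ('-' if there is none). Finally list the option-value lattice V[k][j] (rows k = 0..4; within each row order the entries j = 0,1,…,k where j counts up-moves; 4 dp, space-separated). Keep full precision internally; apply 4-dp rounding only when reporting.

Δt=0.49400, u=1.27441, d=0.78468, q=0.45995, disc=e^(-rΔt)=0.99017
k=4 terminal: V=max(K-S,0) → 71.3324 37.1258 0.0000 0.0000 0.0000
k=3: j=0 S=69.8474 intr=56.2926 cont=55.0525 V=56.2926[EX]; j=1 S=113.4407 intr=12.6993 cont=19.8527 V=19.8527[hold]; j=2 S=184.2415 intr=0.0000 cont=0.0000 V=0.0000[hold]; j=3 S=299.2307 intr=0.0000 cont=0.0000 V=0.0000[hold]  S*(3)=69.8474
k=2: j=0 S=89.0142 intr=37.1258 cont=39.1435 V=39.1435[hold]; j=1 S=144.5700 intr=0.0000 cont=10.6161 V=10.6161[hold]; j=2 S=234.7993 intr=0.0000 cont=0.0000 V=0.0000[hold]  S*(2)=-
k=1: j=0 S=113.4407 intr=12.6993 cont=25.7665 V=25.7665[hold]; j=1 S=184.2415 intr=0.0000 cont=5.6769 V=5.6769[hold]  S*(1)=-
k=0: j=0 S=144.5700 intr=0.0000 cont=16.3638 V=16.3638[hold]  S*(0)=-

price = 16.3638
boundary = - - - 69.8474
tree:
16.3638
25.7665 5.6769
39.1435 10.6161 0.0000
56.2926 19.8527 0.0000 0.0000
71.3324 37.1258 0.0000 0.0000 0.0000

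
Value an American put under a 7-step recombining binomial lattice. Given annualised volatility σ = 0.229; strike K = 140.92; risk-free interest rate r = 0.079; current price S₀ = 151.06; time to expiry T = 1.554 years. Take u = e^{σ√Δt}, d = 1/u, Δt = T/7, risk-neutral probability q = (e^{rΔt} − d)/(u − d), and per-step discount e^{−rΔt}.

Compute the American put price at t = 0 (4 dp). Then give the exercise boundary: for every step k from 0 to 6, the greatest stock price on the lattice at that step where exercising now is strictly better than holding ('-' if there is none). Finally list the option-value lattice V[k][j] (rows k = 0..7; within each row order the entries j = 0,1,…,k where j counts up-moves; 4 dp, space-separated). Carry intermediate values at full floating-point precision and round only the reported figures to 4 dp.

price = 7.0279
boundary = - - - 109.2877 121.7393 109.2877 121.7393
tree:
7.0279
11.9880 3.2730
19.8296 6.0798 1.1258
31.6323 10.9939 2.3317 0.1943
42.8103 19.1807 4.7771 0.4443 0.0000
52.8450 31.6323 9.6557 1.0159 0.0000 0.0000
61.8533 42.8103 19.1807 2.3227 0.0000 0.0000 0.0000
69.9403 52.8450 31.6323 5.3105 0.0000 0.0000 0.0000 0.0000

Δt=0.22200, u=1.11393, d=0.89772, q=0.55488, disc=e^(-rΔt)=0.98261
k=7 terminal: V=max(K-S,0) → 69.9403 52.8450 31.6323 5.3105 0.0000 0.0000 0.0000 0.0000
k=6: j=0 S=79.0667 intr=61.8533 cont=59.4034 V=61.8533[EX]; j=1 S=98.1097 intr=42.8103 cont=40.3604 V=42.8103[EX]; j=2 S=121.7393 intr=19.1807 cont=16.7308 V=19.1807[EX]; j=3 S=151.0600 intr=0.0000 cont=2.3227 V=2.3227[hold]; j=4 S=187.4426 intr=0.0000 cont=0.0000 V=0.0000[hold]; j=5 S=232.5878 intr=0.0000 cont=0.0000 V=0.0000[hold]; j=6 S=288.6062 intr=0.0000 cont=0.0000 V=0.0000[hold]  S*(6)=121.7393
k=5: j=0 S=88.0750 intr=52.8450 cont=50.3951 V=52.8450[EX]; j=1 S=109.2877 intr=31.6323 cont=29.1824 V=31.6323[EX]; j=2 S=135.6095 intr=5.3105 cont=9.6557 V=9.6557[hold]; j=3 S=168.2708 intr=0.0000 cont=1.0159 V=1.0159[hold]; j=4 S=208.7986 intr=0.0000 cont=0.0000 V=0.0000[hold]; j=5 S=259.0874 intr=0.0000 cont=0.0000 V=0.0000[hold]  S*(5)=109.2877
k=4: j=0 S=98.1097 intr=42.8103 cont=40.3604 V=42.8103[EX]; j=1 S=121.7393 intr=19.1807 cont=19.0999 V=19.1807[EX]; j=2 S=151.0600 intr=0.0000 cont=4.7771 V=4.7771[hold]; j=3 S=187.4426 intr=0.0000 cont=0.4443 V=0.4443[hold]; j=4 S=232.5878 intr=0.0000 cont=0.0000 V=0.0000[hold]  S*(4)=121.7393
k=3: j=0 S=109.2877 intr=31.6323 cont=29.1824 V=31.6323[EX]; j=1 S=135.6095 intr=5.3105 cont=10.9939 V=10.9939[hold]; j=2 S=168.2708 intr=0.0000 cont=2.3317 V=2.3317[hold]; j=3 S=208.7986 intr=0.0000 cont=0.1943 V=0.1943[hold]  S*(3)=109.2877
k=2: j=0 S=121.7393 intr=19.1807 cont=19.8296 V=19.8296[hold]; j=1 S=151.0600 intr=0.0000 cont=6.0798 V=6.0798[hold]; j=2 S=187.4426 intr=0.0000 cont=1.1258 V=1.1258[hold]  S*(2)=-
k=1: j=0 S=135.6095 intr=5.3105 cont=11.9880 V=11.9880[hold]; j=1 S=168.2708 intr=0.0000 cont=3.2730 V=3.2730[hold]  S*(1)=-
k=0: j=0 S=151.0600 intr=0.0000 cont=7.0279 V=7.0279[hold]  S*(0)=-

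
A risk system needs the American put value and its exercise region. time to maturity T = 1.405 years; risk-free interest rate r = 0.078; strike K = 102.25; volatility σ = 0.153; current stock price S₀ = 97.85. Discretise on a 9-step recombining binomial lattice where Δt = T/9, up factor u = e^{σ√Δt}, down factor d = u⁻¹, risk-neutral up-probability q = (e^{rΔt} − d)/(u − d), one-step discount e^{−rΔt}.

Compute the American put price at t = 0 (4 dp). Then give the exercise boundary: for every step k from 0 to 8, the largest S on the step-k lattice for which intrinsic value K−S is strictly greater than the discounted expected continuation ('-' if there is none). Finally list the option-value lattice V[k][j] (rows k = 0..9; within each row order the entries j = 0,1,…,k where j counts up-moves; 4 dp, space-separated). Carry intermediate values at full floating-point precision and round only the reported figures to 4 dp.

params: Δt=0.15611 u=1.06232 d=0.94134 q=0.58616 e^(-rΔt)=0.98790
t_9 payoffs: 45.4594 38.1609 29.9245 20.6295 10.1400 0.0000 0.0000 0.0000 0.0000 0.0000
t_8: node(8,0) S=60.3296 payoff=41.9204 vs cont=40.6829 → 41.9204 [stop]  node(8,1) S=68.0829 payoff=34.1671 vs cont=32.9296 → 34.1671 [stop]  node(8,2) S=76.8326 payoff=25.4174 vs cont=24.1799 → 25.4174 [stop]  node(8,3) S=86.7068 payoff=15.5432 vs cont=14.3057 → 15.5432 [stop]  node(8,4) S=97.8500 payoff=4.4000 vs cont=4.1455 → 4.4000 [stop]  node(8,5) S=110.4253 payoff=0.0000 vs cont=0.0000 → 0.0000 [wait]  node(8,6) S=124.6167 payoff=0.0000 vs cont=0.0000 → 0.0000 [wait]  node(8,7) S=140.6319 payoff=0.0000 vs cont=0.0000 → 0.0000 [wait]  node(8,8) S=158.7053 payoff=0.0000 vs cont=0.0000 → 0.0000 [wait]  ⇒ S*(8)=97.8500
t_7: node(7,0) S=64.0891 payoff=38.1609 vs cont=36.9234 → 38.1609 [stop]  node(7,1) S=72.3255 payoff=29.9245 vs cont=28.6869 → 29.9245 [stop]  node(7,2) S=81.6205 payoff=20.6295 vs cont=19.3920 → 20.6295 [stop]  node(7,3) S=92.1100 payoff=10.1400 vs cont=8.9024 → 10.1400 [stop]  node(7,4) S=103.9476 payoff=0.0000 vs cont=1.7989 → 1.7989 [wait]  node(7,5) S=117.3066 payoff=0.0000 vs cont=0.0000 → 0.0000 [wait]  node(7,6) S=132.3823 payoff=0.0000 vs cont=0.0000 → 0.0000 [wait]  node(7,7) S=149.3955 payoff=0.0000 vs cont=0.0000 → 0.0000 [wait]  ⇒ S*(7)=92.1100
t_6: node(6,0) S=68.0829 payoff=34.1671 vs cont=32.9296 → 34.1671 [stop]  node(6,1) S=76.8326 payoff=25.4174 vs cont=24.1799 → 25.4174 [stop]  node(6,2) S=86.7068 payoff=15.5432 vs cont=14.3057 → 15.5432 [stop]  node(6,3) S=97.8500 payoff=4.4000 vs cont=5.1872 → 5.1872 [wait]  node(6,4) S=110.4253 payoff=0.0000 vs cont=0.7354 → 0.7354 [wait]  node(6,5) S=124.6167 payoff=0.0000 vs cont=0.0000 → 0.0000 [wait]  node(6,6) S=140.6319 payoff=0.0000 vs cont=0.0000 → 0.0000 [wait]  ⇒ S*(6)=86.7068
t_5: node(5,0) S=72.3255 payoff=29.9245 vs cont=28.6869 → 29.9245 [stop]  node(5,1) S=81.6205 payoff=20.6295 vs cont=19.3920 → 20.6295 [stop]  node(5,2) S=92.1100 payoff=10.1400 vs cont=9.3583 → 10.1400 [stop]  node(5,3) S=103.9476 payoff=0.0000 vs cont=2.5466 → 2.5466 [wait]  node(5,4) S=117.3066 payoff=0.0000 vs cont=0.3007 → 0.3007 [wait]  node(5,5) S=132.3823 payoff=0.0000 vs cont=0.0000 → 0.0000 [wait]  ⇒ S*(5)=92.1100
t_4: node(4,0) S=76.8326 payoff=25.4174 vs cont=24.1799 → 25.4174 [stop]  node(4,1) S=86.7068 payoff=15.5432 vs cont=14.3057 → 15.5432 [stop]  node(4,2) S=97.8500 payoff=4.4000 vs cont=5.6202 → 5.6202 [wait]  node(4,3) S=110.4253 payoff=0.0000 vs cont=1.2152 → 1.2152 [wait]  node(4,4) S=124.6167 payoff=0.0000 vs cont=0.1229 → 0.1229 [wait]  ⇒ S*(4)=86.7068
t_3: node(3,0) S=81.6205 payoff=20.6295 vs cont=19.3920 → 20.6295 [stop]  node(3,1) S=92.1100 payoff=10.1400 vs cont=9.6090 → 10.1400 [stop]  node(3,2) S=103.9476 payoff=0.0000 vs cont=3.0014 → 3.0014 [wait]  node(3,3) S=117.3066 payoff=0.0000 vs cont=0.5680 → 0.5680 [wait]  ⇒ S*(3)=92.1100
t_2: node(2,0) S=86.7068 payoff=15.5432 vs cont=14.3057 → 15.5432 [stop]  node(2,1) S=97.8500 payoff=4.4000 vs cont=5.8835 → 5.8835 [wait]  node(2,2) S=110.4253 payoff=0.0000 vs cont=1.5560 → 1.5560 [wait]  ⇒ S*(2)=86.7068
t_1: node(1,0) S=92.1100 payoff=10.1400 vs cont=9.7615 → 10.1400 [stop]  node(1,1) S=103.9476 payoff=0.0000 vs cont=3.3064 → 3.3064 [wait]  ⇒ S*(1)=92.1100
t_0: node(0,0) S=97.8500 payoff=4.4000 vs cont=6.0601 → 6.0601 [wait]  ⇒ S*(0)=-

price = 6.0601
boundary = - 92.1100 86.7068 92.1100 86.7068 92.1100 86.7068 92.1100 97.8500
tree:
6.0601
10.1400 3.3064
15.5432 5.8835 1.5560
20.6295 10.1400 3.0014 0.5680
25.4174 15.5432 5.6202 1.2152 0.1229
29.9245 20.6295 10.1400 2.5466 0.3007 0.0000
34.1671 25.4174 15.5432 5.1872 0.7354 0.0000 0.0000
38.1609 29.9245 20.6295 10.1400 1.7989 0.0000 0.0000 0.0000
41.9204 34.1671 25.4174 15.5432 4.4000 0.0000 0.0000 0.0000 0.0000
45.4594 38.1609 29.9245 20.6295 10.1400 0.0000 0.0000 0.0000 0.0000 0.0000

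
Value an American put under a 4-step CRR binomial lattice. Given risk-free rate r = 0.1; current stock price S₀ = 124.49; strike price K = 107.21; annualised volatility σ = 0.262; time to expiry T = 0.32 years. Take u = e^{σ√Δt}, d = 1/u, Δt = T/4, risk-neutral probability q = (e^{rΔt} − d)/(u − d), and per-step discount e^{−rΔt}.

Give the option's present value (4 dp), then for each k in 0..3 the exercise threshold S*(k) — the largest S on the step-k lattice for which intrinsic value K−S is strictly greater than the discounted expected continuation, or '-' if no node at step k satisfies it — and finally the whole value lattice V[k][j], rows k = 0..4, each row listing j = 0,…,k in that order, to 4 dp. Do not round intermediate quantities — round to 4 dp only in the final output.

Δt=0.08000, u=1.07692, d=0.92857, q=0.53563, disc=e^(-rΔt)=0.99203
k=4 terminal: V=max(K-S,0) → 14.6547 0.0000 0.0000 0.0000 0.0000
k=3: j=0 S=99.6746 intr=7.5354 cont=6.7510 V=7.5354[EX]; j=1 S=115.5982 intr=0.0000 cont=0.0000 V=0.0000[hold]; j=2 S=134.0657 intr=0.0000 cont=0.0000 V=0.0000[hold]; j=3 S=155.4835 intr=0.0000 cont=0.0000 V=0.0000[hold]  S*(3)=99.6746
k=2: j=0 S=107.3416 intr=0.0000 cont=3.4713 V=3.4713[hold]; j=1 S=124.4900 intr=0.0000 cont=0.0000 V=0.0000[hold]; j=2 S=144.3780 intr=0.0000 cont=0.0000 V=0.0000[hold]  S*(2)=-
k=1: j=0 S=115.5982 intr=0.0000 cont=1.5992 V=1.5992[hold]; j=1 S=134.0657 intr=0.0000 cont=0.0000 V=0.0000[hold]  S*(1)=-
k=0: j=0 S=124.4900 intr=0.0000 cont=0.7367 V=0.7367[hold]  S*(0)=-

price = 0.7367
boundary = - - - 99.6746
tree:
0.7367
1.5992 0.0000
3.4713 0.0000 0.0000
7.5354 0.0000 0.0000 0.0000
14.6547 0.0000 0.0000 0.0000 0.0000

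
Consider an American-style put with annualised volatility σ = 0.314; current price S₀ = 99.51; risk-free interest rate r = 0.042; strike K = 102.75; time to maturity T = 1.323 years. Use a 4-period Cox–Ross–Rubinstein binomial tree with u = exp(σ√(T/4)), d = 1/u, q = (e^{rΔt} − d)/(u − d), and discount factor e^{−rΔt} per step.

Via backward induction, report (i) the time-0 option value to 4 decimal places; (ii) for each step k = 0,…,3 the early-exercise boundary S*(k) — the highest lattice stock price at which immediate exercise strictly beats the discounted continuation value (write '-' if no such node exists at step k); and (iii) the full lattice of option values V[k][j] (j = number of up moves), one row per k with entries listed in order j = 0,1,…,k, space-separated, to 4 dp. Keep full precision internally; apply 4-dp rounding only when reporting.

price = 13.6895
boundary = - - 69.3447 83.0692
tree:
13.6895
21.8544 5.6976
33.4053 10.6185 0.8084
44.8623 19.6808 1.6184 0.0000
54.4263 33.4053 3.2400 0.0000 0.0000

Δt=0.33075  u=1.19792  d=0.83478  q=0.49350  discount=0.98620
step 4 (expiry): payoffs max(K−S,0) = 54.4263 33.4053 3.2400 0.0000 0.0000
step 3: (k=3,j=0): S=57.8877, (K−S)⁺=44.8623, hold=43.4448 ⇒ V=44.8623 exercise | (k=3,j=1): S=83.0692, (K−S)⁺=19.6808, hold=18.2633 ⇒ V=19.6808 exercise | (k=3,j=2): S=119.2047, (K−S)⁺=0.0000, hold=1.6184 ⇒ V=1.6184 continue | (k=3,j=3): S=171.0593, (K−S)⁺=0.0000, hold=0.0000 ⇒ V=0.0000 continue  boundary S*=83.0692
step 2: (k=2,j=0): S=69.3447, (K−S)⁺=33.4053, hold=31.9878 ⇒ V=33.4053 exercise | (k=2,j=1): S=99.5100, (K−S)⁺=3.2400, hold=10.6185 ⇒ V=10.6185 continue | (k=2,j=2): S=142.7973, (K−S)⁺=0.0000, hold=0.8084 ⇒ V=0.8084 continue  boundary S*=69.3447
step 1: (k=1,j=0): S=83.0692, (K−S)⁺=19.6808, hold=21.8544 ⇒ V=21.8544 continue | (k=1,j=1): S=119.2047, (K−S)⁺=0.0000, hold=5.6976 ⇒ V=5.6976 continue  boundary S*=-
step 0: (k=0,j=0): S=99.5100, (K−S)⁺=3.2400, hold=13.6895 ⇒ V=13.6895 continue  boundary S*=-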